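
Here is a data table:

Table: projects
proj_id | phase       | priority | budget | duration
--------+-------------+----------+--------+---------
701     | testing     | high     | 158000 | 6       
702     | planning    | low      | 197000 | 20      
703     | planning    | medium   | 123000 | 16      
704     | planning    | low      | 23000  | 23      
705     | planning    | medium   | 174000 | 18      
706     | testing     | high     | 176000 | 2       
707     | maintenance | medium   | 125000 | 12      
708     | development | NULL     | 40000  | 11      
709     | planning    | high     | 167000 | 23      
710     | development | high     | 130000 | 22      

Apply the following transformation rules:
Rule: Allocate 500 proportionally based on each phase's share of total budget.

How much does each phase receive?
development: 64.74, maintenance: 47.6, planning: 260.47, testing: 127.19

Step 1: Calculate total budget = 1313000
Step 2: Calculate each phase's proportion:
  development: 170000/1313000 = 12.95% → 64.74
  maintenance: 125000/1313000 = 9.52% → 47.6
  planning: 684000/1313000 = 52.09% → 260.47
  testing: 334000/1313000 = 25.44% → 127.19
Step 3: Verify: sum of allocations ≈ 500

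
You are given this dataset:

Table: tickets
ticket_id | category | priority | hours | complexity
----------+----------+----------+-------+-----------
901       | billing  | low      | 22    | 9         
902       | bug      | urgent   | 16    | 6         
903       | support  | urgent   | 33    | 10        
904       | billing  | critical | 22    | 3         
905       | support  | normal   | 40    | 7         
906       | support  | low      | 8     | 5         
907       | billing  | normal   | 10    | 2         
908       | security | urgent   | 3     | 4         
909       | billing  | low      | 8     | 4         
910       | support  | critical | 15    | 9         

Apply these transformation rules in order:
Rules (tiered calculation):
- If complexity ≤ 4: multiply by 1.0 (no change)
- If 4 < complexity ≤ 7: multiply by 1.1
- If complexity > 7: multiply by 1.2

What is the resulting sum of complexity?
66.4

Step 1: Tier 1 (complexity ≤ 4): 4 records, sum = 13 × 1.0 = 13.0
Step 2: Tier 2 (4 < complexity ≤ 7): 3 records, sum = 18 × 1.1 = 19.8
Step 3: Tier 3 (complexity > 7): 3 records, sum = 28 × 1.2 = 33.6
Step 4: Final sum = 13.0 + 19.8 + 33.6 = 66.4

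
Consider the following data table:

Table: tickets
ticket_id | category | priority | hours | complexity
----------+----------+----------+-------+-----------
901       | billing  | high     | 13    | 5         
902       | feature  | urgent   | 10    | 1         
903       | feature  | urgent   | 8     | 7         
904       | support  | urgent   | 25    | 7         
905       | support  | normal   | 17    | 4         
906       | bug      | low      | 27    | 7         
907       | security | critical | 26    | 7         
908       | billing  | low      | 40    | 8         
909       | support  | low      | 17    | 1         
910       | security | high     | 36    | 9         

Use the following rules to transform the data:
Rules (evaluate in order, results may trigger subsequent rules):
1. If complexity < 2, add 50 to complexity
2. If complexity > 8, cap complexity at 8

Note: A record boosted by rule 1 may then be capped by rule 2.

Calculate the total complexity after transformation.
69

Step 1: Apply rule 1 to records with complexity < 2
  - 2 records get bonus of 50
  - Of these, 2 records then exceed 8 and get capped
Step 2: Apply rule 2 to records with complexity > 8
  - 1 records (original) are capped
Step 3: Calculate final sum = 69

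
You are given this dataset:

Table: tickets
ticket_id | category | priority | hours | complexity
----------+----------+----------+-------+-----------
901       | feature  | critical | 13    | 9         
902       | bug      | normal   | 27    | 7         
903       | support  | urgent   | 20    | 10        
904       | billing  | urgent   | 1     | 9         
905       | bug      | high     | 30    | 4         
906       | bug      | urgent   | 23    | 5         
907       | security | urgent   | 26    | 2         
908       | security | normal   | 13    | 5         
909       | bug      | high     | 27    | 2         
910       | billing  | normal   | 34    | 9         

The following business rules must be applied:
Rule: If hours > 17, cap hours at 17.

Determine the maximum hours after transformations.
17

Step 1: Original maximum hours = 34
Step 2: Apply cap at 17
Step 3: 7 records had hours > 17 and were capped
Step 4: Maximum after transformation = 17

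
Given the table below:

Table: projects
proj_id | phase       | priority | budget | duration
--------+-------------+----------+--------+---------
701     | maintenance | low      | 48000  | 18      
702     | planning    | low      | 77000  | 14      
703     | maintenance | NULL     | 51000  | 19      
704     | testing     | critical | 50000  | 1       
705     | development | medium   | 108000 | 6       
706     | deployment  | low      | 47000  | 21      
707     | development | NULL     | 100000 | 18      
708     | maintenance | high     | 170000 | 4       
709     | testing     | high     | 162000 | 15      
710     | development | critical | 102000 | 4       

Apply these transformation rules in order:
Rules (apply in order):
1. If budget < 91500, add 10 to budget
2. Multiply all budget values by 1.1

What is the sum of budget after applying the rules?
1006555.0

Step 1: Apply Rule 1 - Add 10 to records with budget < 91500
  - 5 records affected: 273000 + (5 × 10) = 273050
  - Unaffected records: 642000
  - Sum after Rule 1: 915050
Step 2: Apply Rule 2 - Multiply all by 1.1
  - 915050 × 1.1 = 1006555.0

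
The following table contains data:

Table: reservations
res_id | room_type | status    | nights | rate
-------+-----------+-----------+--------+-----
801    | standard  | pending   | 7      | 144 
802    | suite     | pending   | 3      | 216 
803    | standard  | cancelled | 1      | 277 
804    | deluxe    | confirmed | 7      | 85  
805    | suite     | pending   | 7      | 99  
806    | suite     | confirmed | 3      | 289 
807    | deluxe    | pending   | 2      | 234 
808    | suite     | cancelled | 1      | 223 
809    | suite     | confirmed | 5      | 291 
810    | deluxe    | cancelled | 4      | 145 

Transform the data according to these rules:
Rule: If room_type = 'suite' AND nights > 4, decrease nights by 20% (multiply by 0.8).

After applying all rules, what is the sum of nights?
37.6

Step 1: Find records where room_type = 'suite' AND nights > 4
Step 2: 2 records match, summing to 12
Step 3: After multiplier: 12 × 0.8 = 9.6
Step 4: Unaffected records sum: 28
Step 5: Final sum = 9.6 + 28 = 37.6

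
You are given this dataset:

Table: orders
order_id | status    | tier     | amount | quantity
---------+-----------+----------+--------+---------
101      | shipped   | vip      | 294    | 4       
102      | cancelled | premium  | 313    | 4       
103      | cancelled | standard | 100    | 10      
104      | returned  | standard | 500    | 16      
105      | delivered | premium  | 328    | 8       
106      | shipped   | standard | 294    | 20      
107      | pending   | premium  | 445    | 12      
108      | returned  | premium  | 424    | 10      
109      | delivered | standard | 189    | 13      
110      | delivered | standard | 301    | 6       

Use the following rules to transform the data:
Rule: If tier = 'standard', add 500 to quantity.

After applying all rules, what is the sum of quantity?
2603

Step 1: Count records where tier = 'standard': 5
Step 2: Total bonus added: 5 × 500 = 2500
Step 3: Original sum of quantity: 103
Step 4: Final sum = 103 + 2500 = 2603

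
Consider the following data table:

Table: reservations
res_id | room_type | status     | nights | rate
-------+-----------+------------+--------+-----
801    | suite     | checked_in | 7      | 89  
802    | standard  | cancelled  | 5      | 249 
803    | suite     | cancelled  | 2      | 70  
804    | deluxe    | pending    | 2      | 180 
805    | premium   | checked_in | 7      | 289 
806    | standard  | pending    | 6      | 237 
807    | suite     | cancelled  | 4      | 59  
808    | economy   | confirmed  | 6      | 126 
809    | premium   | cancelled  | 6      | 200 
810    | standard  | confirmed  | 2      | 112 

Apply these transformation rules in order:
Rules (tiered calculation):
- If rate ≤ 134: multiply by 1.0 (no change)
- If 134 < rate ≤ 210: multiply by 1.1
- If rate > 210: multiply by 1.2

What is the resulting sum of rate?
1804.0

Step 1: Tier 1 (rate ≤ 134): 5 records, sum = 456 × 1.0 = 456.0
Step 2: Tier 2 (134 < rate ≤ 210): 2 records, sum = 380 × 1.1 = 418.0
Step 3: Tier 3 (rate > 210): 3 records, sum = 775 × 1.2 = 930.0
Step 4: Final sum = 456.0 + 418.0 + 930.0 = 1804.0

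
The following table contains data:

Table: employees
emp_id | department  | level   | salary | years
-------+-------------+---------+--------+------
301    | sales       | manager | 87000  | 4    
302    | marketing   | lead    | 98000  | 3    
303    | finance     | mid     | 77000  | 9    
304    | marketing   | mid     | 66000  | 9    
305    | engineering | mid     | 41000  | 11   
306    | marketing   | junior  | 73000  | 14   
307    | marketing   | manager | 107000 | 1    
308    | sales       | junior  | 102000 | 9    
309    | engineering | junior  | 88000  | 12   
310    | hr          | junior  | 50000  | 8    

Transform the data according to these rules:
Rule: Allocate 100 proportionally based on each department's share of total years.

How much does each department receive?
engineering: 28.75, finance: 11.25, hr: 10.0, marketing: 33.75, sales: 16.25

Step 1: Calculate total years = 80
Step 2: Calculate each department's proportion:
  engineering: 23/80 = 28.75% → 28.75
  finance: 9/80 = 11.25% → 11.25
  hr: 8/80 = 10.00% → 10.0
  marketing: 27/80 = 33.75% → 33.75
  sales: 13/80 = 16.25% → 16.25
Step 3: Verify: sum of allocations ≈ 100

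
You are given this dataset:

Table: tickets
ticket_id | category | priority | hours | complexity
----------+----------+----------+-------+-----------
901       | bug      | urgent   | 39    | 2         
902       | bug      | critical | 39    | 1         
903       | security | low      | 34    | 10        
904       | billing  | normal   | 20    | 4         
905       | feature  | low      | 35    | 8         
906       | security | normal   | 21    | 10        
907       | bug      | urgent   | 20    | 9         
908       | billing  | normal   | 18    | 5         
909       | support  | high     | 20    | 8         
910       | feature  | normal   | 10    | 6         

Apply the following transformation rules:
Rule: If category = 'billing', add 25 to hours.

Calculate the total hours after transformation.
306

Step 1: Count records where category = 'billing': 2
Step 2: Total bonus added: 2 × 25 = 50
Step 3: Original sum of hours: 256
Step 4: Final sum = 256 + 50 = 306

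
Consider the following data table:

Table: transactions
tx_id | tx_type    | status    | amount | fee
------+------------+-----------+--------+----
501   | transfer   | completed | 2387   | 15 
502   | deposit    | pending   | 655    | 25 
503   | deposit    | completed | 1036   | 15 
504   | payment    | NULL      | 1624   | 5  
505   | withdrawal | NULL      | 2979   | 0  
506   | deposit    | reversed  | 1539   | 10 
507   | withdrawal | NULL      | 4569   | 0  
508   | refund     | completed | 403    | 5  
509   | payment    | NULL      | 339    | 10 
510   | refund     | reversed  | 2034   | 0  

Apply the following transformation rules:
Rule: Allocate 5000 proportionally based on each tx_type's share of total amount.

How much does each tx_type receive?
deposit: 919.44, payment: 558.78, refund: 693.71, transfer: 679.48, withdrawal: 2148.59

Step 1: Calculate total amount = 17565
Step 2: Calculate each tx_type's proportion:
  deposit: 3230/17565 = 18.39% → 919.44
  payment: 1963/17565 = 11.18% → 558.78
  refund: 2437/17565 = 13.87% → 693.71
  transfer: 2387/17565 = 13.59% → 679.48
  withdrawal: 7548/17565 = 42.97% → 2148.59
Step 3: Verify: sum of allocations ≈ 5000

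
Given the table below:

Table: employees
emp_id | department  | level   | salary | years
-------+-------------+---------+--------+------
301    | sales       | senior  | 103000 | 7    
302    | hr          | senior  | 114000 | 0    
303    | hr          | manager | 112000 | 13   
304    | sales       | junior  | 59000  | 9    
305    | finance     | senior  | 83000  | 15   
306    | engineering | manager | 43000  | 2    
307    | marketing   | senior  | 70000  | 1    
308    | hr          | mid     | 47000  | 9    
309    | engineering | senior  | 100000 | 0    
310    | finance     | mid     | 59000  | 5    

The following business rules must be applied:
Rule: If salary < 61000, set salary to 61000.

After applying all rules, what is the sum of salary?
826000

Step 1: 4 records have salary < 61000
Step 2: These records originally summed to 208000
Step 3: After setting to minimum: 4 × 61000 = 244000
Step 4: Unaffected records sum: 582000
Step 5: Final sum = 244000 + 582000 = 826000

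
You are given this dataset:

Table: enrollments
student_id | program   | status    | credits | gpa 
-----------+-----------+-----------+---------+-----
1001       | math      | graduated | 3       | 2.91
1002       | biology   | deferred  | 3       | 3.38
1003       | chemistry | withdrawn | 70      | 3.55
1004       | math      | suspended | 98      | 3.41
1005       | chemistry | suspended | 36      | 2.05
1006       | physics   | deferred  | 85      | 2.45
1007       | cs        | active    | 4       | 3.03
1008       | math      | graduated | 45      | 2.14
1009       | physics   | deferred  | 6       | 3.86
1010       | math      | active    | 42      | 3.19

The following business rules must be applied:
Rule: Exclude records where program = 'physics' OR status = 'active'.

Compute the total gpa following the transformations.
17.44

Step 1: Find records where program = 'physics' OR status = 'active'
Step 2: 4 records match, summing to 12.53
Step 3: Original sum: 29.97
Step 4: Remaining sum = 29.97 - 12.53 = 17.44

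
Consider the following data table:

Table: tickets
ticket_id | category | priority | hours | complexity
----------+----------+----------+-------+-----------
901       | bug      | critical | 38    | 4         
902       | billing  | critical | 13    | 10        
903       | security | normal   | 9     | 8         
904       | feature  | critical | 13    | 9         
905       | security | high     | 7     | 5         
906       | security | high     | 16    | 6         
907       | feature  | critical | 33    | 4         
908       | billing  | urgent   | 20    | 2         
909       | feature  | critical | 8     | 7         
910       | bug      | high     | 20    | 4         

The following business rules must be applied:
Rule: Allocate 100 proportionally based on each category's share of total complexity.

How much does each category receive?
billing: 20.34, bug: 13.56, feature: 33.9, security: 32.2

Step 1: Calculate total complexity = 59
Step 2: Calculate each category's proportion:
  billing: 12/59 = 20.34% → 20.34
  bug: 8/59 = 13.56% → 13.56
  feature: 20/59 = 33.90% → 33.9
  security: 19/59 = 32.20% → 32.2
Step 3: Verify: sum of allocations ≈ 100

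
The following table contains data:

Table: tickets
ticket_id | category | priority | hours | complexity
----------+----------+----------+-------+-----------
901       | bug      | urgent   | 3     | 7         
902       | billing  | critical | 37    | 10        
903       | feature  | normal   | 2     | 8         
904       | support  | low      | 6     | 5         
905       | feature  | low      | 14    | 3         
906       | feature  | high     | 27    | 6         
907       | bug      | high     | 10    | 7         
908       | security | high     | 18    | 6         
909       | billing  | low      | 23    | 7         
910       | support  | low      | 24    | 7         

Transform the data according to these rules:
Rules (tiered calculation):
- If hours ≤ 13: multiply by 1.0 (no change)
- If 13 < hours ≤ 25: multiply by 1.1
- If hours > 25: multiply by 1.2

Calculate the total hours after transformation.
184.7

Step 1: Tier 1 (hours ≤ 13): 4 records, sum = 21 × 1.0 = 21.0
Step 2: Tier 2 (13 < hours ≤ 25): 4 records, sum = 79 × 1.1 = 86.9
Step 3: Tier 3 (hours > 25): 2 records, sum = 64 × 1.2 = 76.8
Step 4: Final sum = 21.0 + 86.9 + 76.8 = 184.7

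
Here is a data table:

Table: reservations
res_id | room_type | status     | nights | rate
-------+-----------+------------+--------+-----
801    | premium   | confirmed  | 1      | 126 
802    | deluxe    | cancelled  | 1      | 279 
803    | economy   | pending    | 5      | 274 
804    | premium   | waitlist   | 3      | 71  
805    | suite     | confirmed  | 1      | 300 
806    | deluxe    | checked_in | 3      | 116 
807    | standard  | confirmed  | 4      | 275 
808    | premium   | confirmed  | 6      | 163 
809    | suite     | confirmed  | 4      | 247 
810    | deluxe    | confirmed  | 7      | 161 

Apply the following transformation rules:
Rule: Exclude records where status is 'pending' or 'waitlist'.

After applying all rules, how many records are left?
8

Step 1: Count records to exclude
  - 1 (pending) + 1 (waitlist) = 2 records
Step 2: Total records: 10
Step 3: Remaining = 10 - 2 = 8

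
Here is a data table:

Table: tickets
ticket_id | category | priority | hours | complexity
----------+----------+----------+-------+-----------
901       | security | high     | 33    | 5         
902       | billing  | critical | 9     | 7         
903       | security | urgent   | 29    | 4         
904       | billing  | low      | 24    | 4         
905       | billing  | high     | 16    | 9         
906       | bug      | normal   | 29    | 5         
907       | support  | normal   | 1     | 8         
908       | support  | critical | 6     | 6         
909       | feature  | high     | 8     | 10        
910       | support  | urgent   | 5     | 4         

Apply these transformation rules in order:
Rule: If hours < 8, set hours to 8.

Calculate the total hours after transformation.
172

Step 1: 3 records have hours < 8
Step 2: These records originally summed to 12
Step 3: After setting to minimum: 3 × 8 = 24
Step 4: Unaffected records sum: 148
Step 5: Final sum = 24 + 148 = 172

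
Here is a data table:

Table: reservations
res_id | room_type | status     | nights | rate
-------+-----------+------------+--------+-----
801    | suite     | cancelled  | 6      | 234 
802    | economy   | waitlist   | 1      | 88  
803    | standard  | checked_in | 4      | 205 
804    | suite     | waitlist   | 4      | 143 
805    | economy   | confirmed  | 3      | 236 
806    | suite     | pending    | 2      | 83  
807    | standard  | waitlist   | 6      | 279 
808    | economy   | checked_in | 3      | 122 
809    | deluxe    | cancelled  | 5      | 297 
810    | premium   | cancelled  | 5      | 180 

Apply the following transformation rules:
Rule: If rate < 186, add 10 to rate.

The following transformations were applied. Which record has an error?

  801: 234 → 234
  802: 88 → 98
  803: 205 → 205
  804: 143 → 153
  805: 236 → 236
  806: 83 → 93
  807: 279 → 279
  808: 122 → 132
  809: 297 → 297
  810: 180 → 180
Record 810 has an error. The correct transformed value should be 190, not 180.

Step 1: Check each record against the rule
Step 2: Record 810 has rate = 180
Step 3: Since 180 < 186, the bonus should have been applied
Step 4: Correct value = 190, but claimed value = 180
Conclusion: Record 810 has the error.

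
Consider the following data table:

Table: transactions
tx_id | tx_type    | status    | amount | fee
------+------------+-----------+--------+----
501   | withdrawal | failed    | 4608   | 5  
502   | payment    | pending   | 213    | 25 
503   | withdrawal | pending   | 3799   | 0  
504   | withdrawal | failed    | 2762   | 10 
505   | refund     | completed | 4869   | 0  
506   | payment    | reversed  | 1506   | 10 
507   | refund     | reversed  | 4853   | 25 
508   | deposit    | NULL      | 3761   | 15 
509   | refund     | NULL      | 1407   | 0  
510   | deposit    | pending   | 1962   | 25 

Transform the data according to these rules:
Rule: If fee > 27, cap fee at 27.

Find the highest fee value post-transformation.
25

Step 1: Original maximum fee = 25
Step 2: Check cap of 27 against maximum
Step 3: No records exceed the cap (max 25 <= cap 27), so no capping applies
Step 4: Maximum after transformation = 25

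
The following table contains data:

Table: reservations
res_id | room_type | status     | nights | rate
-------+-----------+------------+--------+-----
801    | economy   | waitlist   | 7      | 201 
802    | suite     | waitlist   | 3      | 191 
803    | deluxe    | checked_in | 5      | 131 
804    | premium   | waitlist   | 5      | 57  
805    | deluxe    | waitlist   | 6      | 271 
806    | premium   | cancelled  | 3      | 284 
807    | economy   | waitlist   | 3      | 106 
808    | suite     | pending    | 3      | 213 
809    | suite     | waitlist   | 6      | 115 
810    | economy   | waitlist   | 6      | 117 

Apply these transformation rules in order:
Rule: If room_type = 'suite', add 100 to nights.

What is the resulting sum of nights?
347

Step 1: Count records where room_type = 'suite': 3
Step 2: Total bonus added: 3 × 100 = 300
Step 3: Original sum of nights: 47
Step 4: Final sum = 47 + 300 = 347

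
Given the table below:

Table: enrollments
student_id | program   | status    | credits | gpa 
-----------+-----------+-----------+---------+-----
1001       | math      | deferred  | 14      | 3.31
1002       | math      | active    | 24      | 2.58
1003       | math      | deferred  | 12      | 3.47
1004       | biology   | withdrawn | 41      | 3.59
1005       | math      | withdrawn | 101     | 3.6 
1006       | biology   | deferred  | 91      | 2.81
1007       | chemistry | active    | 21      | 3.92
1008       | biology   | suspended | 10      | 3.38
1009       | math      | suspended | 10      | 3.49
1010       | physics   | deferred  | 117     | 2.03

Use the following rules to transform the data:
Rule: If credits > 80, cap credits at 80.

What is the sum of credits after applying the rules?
372

Step 1: 3 records have credits > 80
Step 2: These records originally summed to 309
Step 3: After capping: 3 × 80 = 240
Step 4: Unaffected records sum: 132
Step 5: Final sum = 240 + 132 = 372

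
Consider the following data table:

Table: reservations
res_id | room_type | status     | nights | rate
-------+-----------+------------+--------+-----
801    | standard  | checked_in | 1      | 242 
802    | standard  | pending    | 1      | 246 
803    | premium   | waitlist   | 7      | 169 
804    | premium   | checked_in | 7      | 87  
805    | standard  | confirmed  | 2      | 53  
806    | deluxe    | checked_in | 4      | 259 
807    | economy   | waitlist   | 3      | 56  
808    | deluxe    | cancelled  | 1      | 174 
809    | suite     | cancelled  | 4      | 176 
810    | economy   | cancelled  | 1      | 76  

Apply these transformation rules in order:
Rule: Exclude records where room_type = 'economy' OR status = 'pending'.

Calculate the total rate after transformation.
1160

Step 1: Find records where room_type = 'economy' OR status = 'pending'
Step 2: 3 records match, summing to 378
Step 3: Original sum: 1538
Step 4: Remaining sum = 1538 - 378 = 1160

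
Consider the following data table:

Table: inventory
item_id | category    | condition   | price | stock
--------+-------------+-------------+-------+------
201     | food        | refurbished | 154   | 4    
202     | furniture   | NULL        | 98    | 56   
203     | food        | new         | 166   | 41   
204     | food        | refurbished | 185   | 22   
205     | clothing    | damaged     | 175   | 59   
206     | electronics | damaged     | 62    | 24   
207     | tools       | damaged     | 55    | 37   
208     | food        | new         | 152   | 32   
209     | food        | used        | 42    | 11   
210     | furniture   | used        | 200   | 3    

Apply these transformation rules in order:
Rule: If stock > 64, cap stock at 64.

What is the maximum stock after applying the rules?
59

Step 1: Original maximum stock = 59
Step 2: Check cap of 64 against maximum
Step 3: No records exceed the cap (max 59 <= cap 64), so no capping applies
Step 4: Maximum after transformation = 59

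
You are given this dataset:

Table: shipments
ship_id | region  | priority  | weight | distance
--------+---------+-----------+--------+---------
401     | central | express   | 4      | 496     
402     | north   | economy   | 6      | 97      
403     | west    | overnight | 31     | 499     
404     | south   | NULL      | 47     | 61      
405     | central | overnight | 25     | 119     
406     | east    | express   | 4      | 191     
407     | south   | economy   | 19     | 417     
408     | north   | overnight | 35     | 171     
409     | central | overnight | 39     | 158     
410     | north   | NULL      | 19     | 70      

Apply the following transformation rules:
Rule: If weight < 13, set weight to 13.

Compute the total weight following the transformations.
254

Step 1: 3 records have weight < 13
Step 2: These records originally summed to 14
Step 3: After setting to minimum: 3 × 13 = 39
Step 4: Unaffected records sum: 215
Step 5: Final sum = 39 + 215 = 254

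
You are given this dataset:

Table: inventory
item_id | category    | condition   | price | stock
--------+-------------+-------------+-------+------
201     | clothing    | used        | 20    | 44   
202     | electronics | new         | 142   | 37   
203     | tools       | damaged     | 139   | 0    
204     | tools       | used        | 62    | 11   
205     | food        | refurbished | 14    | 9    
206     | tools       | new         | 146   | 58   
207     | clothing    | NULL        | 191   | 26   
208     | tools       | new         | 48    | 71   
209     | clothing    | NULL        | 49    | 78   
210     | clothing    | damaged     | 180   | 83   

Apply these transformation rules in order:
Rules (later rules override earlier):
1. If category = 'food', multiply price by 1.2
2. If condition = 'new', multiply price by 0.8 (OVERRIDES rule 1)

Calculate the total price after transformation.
926.6

Step 1: Rule 2 takes priority for records with condition = 'new'
  - 3 records: 336 × 0.8 = 268.8
Step 2: Rule 1 applies to remaining records with category = 'food'
  - 1 records: 14 × 1.2 = 16.8
Step 3: Other records unchanged: 641
Step 4: Final sum = 268.8 + 16.8 + 641 = 926.6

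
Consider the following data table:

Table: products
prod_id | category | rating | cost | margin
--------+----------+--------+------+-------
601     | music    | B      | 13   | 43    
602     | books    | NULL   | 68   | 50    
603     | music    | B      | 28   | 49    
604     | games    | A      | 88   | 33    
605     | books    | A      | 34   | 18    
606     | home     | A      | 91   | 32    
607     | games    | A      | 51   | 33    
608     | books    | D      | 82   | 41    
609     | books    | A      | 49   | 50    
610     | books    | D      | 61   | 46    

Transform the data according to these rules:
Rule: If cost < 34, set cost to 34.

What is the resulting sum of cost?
592

Step 1: 2 records have cost < 34
Step 2: These records originally summed to 41
Step 3: After setting to minimum: 2 × 34 = 68
Step 4: Unaffected records sum: 524
Step 5: Final sum = 68 + 524 = 592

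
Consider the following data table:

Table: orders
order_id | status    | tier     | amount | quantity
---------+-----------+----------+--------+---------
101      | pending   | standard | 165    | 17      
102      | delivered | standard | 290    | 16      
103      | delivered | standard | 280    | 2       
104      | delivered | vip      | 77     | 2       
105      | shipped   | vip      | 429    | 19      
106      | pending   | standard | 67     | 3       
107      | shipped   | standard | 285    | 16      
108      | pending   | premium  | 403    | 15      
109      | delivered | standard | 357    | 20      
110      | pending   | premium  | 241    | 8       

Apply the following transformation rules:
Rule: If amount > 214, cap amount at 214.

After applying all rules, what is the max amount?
214

Step 1: Original maximum amount = 429
Step 2: Apply cap at 214
Step 3: 7 records had amount > 214 and were capped
Step 4: Maximum after transformation = 214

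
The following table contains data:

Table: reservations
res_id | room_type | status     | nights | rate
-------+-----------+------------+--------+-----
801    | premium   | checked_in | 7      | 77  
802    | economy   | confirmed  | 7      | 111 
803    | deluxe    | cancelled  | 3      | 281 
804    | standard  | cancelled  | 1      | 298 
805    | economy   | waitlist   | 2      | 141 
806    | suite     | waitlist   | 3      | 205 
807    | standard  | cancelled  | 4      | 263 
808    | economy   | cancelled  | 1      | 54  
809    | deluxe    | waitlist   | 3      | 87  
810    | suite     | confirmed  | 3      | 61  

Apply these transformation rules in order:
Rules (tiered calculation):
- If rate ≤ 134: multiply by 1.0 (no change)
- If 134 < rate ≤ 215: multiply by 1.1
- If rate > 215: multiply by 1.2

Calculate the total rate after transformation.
1781.0

Step 1: Tier 1 (rate ≤ 134): 5 records, sum = 390 × 1.0 = 390.0
Step 2: Tier 2 (134 < rate ≤ 215): 2 records, sum = 346 × 1.1 = 380.6
Step 3: Tier 3 (rate > 215): 3 records, sum = 842 × 1.2 = 1010.4
Step 4: Final sum = 390.0 + 380.6 + 1010.4 = 1781.0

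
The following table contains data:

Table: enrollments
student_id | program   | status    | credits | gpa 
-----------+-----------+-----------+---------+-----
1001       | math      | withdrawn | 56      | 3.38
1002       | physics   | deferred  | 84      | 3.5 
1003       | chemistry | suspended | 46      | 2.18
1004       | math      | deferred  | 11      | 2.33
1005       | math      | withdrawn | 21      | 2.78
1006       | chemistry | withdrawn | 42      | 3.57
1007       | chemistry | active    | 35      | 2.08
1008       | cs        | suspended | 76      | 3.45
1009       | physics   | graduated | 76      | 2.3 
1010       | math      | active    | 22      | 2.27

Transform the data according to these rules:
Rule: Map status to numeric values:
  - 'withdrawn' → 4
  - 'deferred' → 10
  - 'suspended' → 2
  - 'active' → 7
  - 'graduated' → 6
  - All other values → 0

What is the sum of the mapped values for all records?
56

Step 1: Apply mapping to each record
Step 2: Count by status:
  'withdrawn': 3 records × 4 = 12
  'deferred': 2 records × 10 = 20
  'suspended': 2 records × 2 = 4
  'active': 2 records × 7 = 14
  'graduated': 1 records × 6 = 6
Step 3: Sum all mapped values = 56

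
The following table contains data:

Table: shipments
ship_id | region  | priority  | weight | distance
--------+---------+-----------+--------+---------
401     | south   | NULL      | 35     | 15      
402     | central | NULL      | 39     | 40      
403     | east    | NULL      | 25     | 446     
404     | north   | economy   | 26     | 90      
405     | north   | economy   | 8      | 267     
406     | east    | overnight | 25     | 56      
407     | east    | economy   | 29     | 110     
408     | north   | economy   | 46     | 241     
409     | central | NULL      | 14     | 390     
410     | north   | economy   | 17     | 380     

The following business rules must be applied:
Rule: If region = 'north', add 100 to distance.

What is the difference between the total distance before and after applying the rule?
400

Step 1: Original sum of distance = 2035
Step 2: 4 records have region = 'north'
Step 3: Each affected record changes by 100
Step 4: Total change = 4 × 100 = 400
Step 5: New sum = 2035 + 400 = 2435
Step 6: Difference = |2435 - 2035| = 400
        (Sum increased by 400)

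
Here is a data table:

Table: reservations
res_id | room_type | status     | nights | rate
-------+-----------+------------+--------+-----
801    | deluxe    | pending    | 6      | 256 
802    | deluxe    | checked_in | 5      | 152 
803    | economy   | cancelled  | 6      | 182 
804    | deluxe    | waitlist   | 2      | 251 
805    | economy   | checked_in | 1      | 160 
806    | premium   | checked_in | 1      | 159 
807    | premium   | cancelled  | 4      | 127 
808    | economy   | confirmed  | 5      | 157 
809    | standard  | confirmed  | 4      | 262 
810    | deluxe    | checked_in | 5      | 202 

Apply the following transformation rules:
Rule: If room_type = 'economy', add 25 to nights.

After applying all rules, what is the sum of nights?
114

Step 1: Count records where room_type = 'economy': 3
Step 2: Total bonus added: 3 × 25 = 75
Step 3: Original sum of nights: 39
Step 4: Final sum = 39 + 75 = 114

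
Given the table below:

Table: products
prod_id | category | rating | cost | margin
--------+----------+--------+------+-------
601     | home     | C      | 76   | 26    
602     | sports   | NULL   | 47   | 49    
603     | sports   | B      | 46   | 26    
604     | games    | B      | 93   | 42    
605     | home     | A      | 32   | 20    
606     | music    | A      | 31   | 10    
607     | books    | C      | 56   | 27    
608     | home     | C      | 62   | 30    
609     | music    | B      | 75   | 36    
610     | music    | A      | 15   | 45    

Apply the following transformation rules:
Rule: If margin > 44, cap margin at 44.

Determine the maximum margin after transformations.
44

Step 1: Original maximum margin = 49
Step 2: Apply cap at 44
Step 3: 2 records had margin > 44 and were capped
Step 4: Maximum after transformation = 44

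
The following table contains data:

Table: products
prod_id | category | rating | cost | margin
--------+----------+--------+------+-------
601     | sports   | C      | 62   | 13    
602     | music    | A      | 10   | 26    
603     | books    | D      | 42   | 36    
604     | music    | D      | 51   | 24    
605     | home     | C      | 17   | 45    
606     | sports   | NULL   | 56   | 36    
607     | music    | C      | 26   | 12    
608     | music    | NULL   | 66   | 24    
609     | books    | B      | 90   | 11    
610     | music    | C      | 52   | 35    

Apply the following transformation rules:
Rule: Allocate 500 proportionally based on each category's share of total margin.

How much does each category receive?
books: 89.69, home: 85.88, music: 230.92, sports: 93.51

Step 1: Calculate total margin = 262
Step 2: Calculate each category's proportion:
  books: 47/262 = 17.94% → 89.69
  home: 45/262 = 17.18% → 85.88
  music: 121/262 = 46.18% → 230.92
  sports: 49/262 = 18.70% → 93.51
Step 3: Verify: sum of allocations ≈ 500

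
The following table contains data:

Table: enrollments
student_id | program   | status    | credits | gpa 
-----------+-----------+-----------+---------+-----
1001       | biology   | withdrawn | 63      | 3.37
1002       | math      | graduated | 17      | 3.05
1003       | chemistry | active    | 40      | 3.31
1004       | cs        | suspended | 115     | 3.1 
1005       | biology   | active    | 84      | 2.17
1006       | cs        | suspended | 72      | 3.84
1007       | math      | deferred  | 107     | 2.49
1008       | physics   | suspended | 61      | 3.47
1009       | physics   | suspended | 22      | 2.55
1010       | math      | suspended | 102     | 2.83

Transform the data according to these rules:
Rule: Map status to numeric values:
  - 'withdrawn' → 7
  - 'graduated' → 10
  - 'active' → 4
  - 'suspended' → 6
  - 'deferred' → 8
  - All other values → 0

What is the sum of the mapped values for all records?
63

Step 1: Apply mapping to each record
Step 2: Count by status:
  'withdrawn': 1 records × 7 = 7
  'graduated': 1 records × 10 = 10
  'active': 2 records × 4 = 8
  'suspended': 5 records × 6 = 30
  'deferred': 1 records × 8 = 8
Step 3: Sum all mapped values = 63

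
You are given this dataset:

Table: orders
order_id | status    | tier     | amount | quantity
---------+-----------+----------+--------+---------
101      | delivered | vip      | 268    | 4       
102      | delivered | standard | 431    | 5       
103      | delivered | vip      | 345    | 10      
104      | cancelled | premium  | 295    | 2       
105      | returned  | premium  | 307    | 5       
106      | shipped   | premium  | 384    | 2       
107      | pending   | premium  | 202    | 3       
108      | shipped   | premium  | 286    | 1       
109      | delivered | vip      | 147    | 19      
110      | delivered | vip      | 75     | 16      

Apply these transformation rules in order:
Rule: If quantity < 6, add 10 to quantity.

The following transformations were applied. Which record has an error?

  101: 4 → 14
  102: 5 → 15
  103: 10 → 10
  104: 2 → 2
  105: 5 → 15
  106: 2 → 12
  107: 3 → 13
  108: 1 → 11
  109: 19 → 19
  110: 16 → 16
Record 104 has an error. The correct transformed value should be 12, not 2.

Step 1: Check each record against the rule
Step 2: Record 104 has quantity = 2
Step 3: Since 2 < 6, the bonus should have been applied
Step 4: Correct value = 12, but claimed value = 2
Conclusion: Record 104 has the error.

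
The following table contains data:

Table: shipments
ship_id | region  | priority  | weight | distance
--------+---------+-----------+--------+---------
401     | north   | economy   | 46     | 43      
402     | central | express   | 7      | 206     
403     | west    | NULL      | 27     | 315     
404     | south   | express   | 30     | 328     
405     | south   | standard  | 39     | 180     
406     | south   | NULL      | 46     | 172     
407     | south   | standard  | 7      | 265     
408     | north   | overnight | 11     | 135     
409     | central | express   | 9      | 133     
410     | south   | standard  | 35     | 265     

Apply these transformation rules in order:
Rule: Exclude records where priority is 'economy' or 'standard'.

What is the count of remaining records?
6

Step 1: Count records to exclude
  - 1 (economy) + 3 (standard) = 4 records
Step 2: Total records: 10
Step 3: Remaining = 10 - 4 = 6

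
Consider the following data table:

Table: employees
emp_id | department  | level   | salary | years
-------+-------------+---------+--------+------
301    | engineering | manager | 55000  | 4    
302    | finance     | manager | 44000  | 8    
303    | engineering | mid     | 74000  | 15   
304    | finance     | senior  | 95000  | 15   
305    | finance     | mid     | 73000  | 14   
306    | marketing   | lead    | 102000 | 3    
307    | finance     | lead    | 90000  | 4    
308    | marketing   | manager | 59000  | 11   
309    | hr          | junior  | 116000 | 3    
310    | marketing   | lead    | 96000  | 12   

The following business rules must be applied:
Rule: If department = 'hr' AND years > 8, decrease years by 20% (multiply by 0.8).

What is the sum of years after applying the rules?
89

Step 1: Find records where department = 'hr' AND years > 8
Step 2: 0 records match, summing to 0
Step 3: After multiplier: 0 × 0.8 = 0.0
Step 4: Unaffected records sum: 89
Step 5: Final sum = 0.0 + 89 = 89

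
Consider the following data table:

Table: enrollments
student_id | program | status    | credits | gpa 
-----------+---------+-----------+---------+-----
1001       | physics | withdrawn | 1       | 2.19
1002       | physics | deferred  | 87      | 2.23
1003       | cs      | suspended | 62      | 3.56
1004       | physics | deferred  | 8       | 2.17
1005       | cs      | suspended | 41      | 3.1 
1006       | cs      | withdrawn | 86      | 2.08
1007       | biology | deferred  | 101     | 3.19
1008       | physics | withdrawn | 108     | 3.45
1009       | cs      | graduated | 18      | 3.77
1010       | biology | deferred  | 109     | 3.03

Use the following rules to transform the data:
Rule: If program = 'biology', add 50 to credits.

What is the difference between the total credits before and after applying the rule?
100

Step 1: Original sum of credits = 621
Step 2: 2 records have program = 'biology'
Step 3: Each affected record changes by 50
Step 4: Total change = 2 × 50 = 100
Step 5: New sum = 621 + 100 = 721
Step 6: Difference = |721 - 621| = 100
        (Sum increased by 100)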